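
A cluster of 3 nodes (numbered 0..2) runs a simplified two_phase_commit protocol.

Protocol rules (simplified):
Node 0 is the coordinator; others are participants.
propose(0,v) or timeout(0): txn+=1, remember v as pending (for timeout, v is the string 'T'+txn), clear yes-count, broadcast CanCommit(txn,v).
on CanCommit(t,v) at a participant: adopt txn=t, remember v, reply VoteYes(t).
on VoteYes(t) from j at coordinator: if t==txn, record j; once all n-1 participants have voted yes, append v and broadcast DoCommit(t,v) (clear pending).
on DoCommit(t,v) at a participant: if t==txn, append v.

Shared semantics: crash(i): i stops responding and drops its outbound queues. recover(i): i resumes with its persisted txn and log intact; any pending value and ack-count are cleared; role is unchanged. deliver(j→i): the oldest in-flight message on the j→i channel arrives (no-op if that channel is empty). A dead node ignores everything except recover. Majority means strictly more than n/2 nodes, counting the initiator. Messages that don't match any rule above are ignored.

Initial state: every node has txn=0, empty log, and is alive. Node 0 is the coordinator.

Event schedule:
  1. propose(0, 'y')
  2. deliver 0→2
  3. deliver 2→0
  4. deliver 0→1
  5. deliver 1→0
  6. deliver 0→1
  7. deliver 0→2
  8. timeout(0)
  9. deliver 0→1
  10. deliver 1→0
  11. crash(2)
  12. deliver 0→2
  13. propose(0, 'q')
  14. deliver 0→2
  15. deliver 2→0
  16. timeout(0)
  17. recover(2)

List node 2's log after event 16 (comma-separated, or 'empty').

y

step 1 propose(0,'y'): 0={coor,t=1,log=-}
step 2 deliver 0→2: 2={part,t=1,log=-}
step 3 deliver 2→0: —
step 4 deliver 0→1: 1={part,t=1,log=-}
step 5 deliver 1→0: 0={coor,t=1,log=y}
step 6 deliver 0→1: 1={part,t=1,log=y}
step 7 deliver 0→2: 2={part,t=1,log=y}
step 8 timeout(0): 0={coor,t=2,log=y}
step 9 deliver 0→1: 1={part,t=2,log=y}
step 10 deliver 1→0: —
step 11 crash(2): 2={✗part,t=1,log=y}
step 12 deliver 0→2: —
step 13 propose(0,'q'): 0={coor,t=3,log=y}
step 14 deliver 0→2: —
step 15 deliver 2→0: —
step 16 timeout(0): 0={coor,t=4,log=y}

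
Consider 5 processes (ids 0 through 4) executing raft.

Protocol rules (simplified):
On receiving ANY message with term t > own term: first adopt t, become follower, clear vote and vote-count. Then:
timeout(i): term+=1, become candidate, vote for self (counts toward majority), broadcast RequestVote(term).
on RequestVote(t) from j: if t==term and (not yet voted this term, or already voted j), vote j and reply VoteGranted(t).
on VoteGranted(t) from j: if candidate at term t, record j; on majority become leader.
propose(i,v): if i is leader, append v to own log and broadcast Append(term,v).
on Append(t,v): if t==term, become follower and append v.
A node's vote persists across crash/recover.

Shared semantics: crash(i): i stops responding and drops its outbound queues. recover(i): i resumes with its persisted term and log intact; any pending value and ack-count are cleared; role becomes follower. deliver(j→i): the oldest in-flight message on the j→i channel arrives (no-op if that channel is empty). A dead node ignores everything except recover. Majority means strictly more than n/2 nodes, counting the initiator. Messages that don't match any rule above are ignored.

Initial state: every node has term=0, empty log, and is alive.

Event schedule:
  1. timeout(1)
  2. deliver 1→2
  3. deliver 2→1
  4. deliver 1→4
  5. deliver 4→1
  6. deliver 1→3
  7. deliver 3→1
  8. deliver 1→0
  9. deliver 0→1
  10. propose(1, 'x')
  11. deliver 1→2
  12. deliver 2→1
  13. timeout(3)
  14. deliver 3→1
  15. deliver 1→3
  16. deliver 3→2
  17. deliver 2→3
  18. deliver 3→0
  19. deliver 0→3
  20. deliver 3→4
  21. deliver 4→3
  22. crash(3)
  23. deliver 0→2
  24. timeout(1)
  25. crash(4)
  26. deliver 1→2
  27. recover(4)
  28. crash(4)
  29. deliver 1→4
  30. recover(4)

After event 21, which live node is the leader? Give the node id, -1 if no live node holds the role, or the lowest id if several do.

3

e1 timeout(1): 1[cand,t=1,-]
e2 deliver 1→2: 2[foll,t=1,-]
e3 deliver 2→1: ·
e4 deliver 1→4: 4[foll,t=1,-]
e5 deliver 4→1: 1[lead,t=1,-]
e6 deliver 1→3: 3[foll,t=1,-]
e7 deliver 3→1: ·
e8 deliver 1→0: 0[foll,t=1,-]
e9 deliver 0→1: ·
e10 propose(1,'x'): 1[lead,t=1,x]
e11 deliver 1→2: 2[foll,t=1,x]
e12 deliver 2→1: ·
e13 timeout(3): 3[cand,t=2,-]
e14 deliver 3→1: 1[foll,t=2,x]
e15 deliver 1→3: ·
e16 deliver 3→2: 2[foll,t=2,x]
e17 deliver 2→3: ·
e18 deliver 3→0: 0[foll,t=2,-]
e19 deliver 0→3: 3[lead,t=2,-]
e20 deliver 3→4: 4[foll,t=2,-]
e21 deliver 4→3: ·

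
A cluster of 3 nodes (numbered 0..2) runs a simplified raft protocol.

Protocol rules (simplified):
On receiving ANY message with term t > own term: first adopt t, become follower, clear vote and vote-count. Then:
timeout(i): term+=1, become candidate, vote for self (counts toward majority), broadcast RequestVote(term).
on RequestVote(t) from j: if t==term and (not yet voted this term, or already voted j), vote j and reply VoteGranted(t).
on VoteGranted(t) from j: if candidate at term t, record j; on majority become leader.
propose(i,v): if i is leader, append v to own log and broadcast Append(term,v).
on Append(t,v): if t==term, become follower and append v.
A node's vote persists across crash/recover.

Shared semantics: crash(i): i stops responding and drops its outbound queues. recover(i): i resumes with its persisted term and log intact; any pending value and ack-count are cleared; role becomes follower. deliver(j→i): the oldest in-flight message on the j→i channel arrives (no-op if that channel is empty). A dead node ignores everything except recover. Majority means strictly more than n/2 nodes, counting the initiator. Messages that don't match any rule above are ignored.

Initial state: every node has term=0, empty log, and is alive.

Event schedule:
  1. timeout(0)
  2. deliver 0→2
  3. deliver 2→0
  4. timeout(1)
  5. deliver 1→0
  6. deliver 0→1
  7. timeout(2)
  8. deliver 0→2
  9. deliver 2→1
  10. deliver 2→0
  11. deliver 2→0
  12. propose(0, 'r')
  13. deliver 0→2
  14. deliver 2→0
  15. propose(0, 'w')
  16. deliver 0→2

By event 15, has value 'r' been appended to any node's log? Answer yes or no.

e1 timeout(0): 0[cand,t=1,-]
e2 deliver 0→2: 2[foll,t=1,-]
e3 deliver 2→0: 0[lead,t=1,-]
e4 timeout(1): 1[cand,t=1,-]
e5 deliver 1→0: ·
e6 deliver 0→1: ·
e7 timeout(2): 2[cand,t=2,-]
e8 deliver 0→2: ·
e9 deliver 2→1: 1[foll,t=2,-]
e10 deliver 2→0: 0[foll,t=2,-]
e11 deliver 2→0: ·
e12 propose(0,'r'): ·
e13 deliver 0→2: 2[lead,t=2,-]
e14 deliver 2→0: ·
e15 propose(0,'w'): ·

no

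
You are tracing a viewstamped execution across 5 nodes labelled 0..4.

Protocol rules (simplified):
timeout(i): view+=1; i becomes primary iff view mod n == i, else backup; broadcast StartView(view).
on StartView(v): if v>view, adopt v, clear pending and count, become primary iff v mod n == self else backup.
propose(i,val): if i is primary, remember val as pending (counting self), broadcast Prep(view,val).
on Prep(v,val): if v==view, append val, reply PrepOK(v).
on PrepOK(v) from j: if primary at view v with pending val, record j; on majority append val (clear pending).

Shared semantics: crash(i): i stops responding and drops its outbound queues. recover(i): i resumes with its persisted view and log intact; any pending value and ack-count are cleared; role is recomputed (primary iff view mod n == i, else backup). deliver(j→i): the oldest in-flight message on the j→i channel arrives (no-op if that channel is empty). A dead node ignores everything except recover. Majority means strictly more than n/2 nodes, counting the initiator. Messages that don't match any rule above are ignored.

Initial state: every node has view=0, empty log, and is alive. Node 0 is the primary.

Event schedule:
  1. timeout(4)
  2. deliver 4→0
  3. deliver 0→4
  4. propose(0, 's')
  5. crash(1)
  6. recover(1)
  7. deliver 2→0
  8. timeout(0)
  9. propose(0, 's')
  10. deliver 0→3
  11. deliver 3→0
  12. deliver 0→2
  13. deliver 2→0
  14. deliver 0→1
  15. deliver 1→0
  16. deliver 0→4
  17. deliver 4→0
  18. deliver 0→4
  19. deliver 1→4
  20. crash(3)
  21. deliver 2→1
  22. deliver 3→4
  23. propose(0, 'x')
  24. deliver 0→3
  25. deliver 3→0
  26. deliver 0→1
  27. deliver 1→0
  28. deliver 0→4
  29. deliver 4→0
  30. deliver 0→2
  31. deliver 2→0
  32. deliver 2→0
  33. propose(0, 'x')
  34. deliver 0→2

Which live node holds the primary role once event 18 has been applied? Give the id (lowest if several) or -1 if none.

2

e1 timeout(4): 4[back,v=1,-]
e2 deliver 4→0: 0[back,v=1,-]
e3 deliver 0→4: ·
e4 propose(0,'s'): ·
e5 crash(1): 1[✗back,v=0,-]
e6 recover(1): 1[back,v=0,-]
e7 deliver 2→0: ·
e8 timeout(0): 0[back,v=2,-]
e9 propose(0,'s'): ·
e10 deliver 0→3: 3[back,v=2,-]
e11 deliver 3→0: ·
e12 deliver 0→2: 2[prim,v=2,-]
e13 deliver 2→0: ·
e14 deliver 0→1: 1[back,v=2,-]
e15 deliver 1→0: ·
e16 deliver 0→4: 4[back,v=2,-]
e17 deliver 4→0: ·
e18 deliver 0→4: ·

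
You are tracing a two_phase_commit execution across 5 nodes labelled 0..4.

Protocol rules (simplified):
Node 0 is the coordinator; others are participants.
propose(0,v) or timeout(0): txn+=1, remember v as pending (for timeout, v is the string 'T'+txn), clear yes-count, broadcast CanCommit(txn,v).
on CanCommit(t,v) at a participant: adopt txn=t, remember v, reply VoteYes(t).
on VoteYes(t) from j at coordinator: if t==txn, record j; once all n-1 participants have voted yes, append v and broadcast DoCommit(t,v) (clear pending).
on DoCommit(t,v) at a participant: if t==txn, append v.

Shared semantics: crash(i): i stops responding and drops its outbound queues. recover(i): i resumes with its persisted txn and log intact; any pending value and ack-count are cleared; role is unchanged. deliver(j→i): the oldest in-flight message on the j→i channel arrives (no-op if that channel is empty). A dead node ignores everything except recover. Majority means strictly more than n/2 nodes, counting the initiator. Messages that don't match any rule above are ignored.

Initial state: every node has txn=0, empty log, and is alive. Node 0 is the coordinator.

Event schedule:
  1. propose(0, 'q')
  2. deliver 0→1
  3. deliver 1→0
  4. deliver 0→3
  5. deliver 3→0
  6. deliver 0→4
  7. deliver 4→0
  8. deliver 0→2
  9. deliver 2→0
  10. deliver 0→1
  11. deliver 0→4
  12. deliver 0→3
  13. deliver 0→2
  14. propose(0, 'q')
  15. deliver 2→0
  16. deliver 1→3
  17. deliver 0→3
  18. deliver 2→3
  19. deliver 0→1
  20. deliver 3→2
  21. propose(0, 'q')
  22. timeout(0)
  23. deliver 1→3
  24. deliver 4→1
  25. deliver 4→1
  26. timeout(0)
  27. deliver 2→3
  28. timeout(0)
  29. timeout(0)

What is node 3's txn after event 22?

2

after 1 — propose(0,'q'): n0:coor/t1/[-]
after 2 — deliver 0→1: n1:part/t1/[-]
after 3 — deliver 1→0: ·
after 4 — deliver 0→3: n3:part/t1/[-]
after 5 — deliver 3→0: ·
after 6 — deliver 0→4: n4:part/t1/[-]
after 7 — deliver 4→0: ·
after 8 — deliver 0→2: n2:part/t1/[-]
after 9 — deliver 2→0: n0:coor/t1/[q]
after 10 — deliver 0→1: n1:part/t1/[q]
after 11 — deliver 0→4: n4:part/t1/[q]
after 12 — deliver 0→3: n3:part/t1/[q]
after 13 — deliver 0→2: n2:part/t1/[q]
after 14 — propose(0,'q'): n0:coor/t2/[q]
after 15 — deliver 2→0: ·
after 16 — deliver 1→3: ·
after 17 — deliver 0→3: n3:part/t2/[q]
after 18 — deliver 2→3: ·
after 19 — deliver 0→1: n1:part/t2/[q]
after 20 — deliver 3→2: ·
after 21 — propose(0,'q'): n0:coor/t3/[q]
after 22 — timeout(0): n0:coor/t4/[q]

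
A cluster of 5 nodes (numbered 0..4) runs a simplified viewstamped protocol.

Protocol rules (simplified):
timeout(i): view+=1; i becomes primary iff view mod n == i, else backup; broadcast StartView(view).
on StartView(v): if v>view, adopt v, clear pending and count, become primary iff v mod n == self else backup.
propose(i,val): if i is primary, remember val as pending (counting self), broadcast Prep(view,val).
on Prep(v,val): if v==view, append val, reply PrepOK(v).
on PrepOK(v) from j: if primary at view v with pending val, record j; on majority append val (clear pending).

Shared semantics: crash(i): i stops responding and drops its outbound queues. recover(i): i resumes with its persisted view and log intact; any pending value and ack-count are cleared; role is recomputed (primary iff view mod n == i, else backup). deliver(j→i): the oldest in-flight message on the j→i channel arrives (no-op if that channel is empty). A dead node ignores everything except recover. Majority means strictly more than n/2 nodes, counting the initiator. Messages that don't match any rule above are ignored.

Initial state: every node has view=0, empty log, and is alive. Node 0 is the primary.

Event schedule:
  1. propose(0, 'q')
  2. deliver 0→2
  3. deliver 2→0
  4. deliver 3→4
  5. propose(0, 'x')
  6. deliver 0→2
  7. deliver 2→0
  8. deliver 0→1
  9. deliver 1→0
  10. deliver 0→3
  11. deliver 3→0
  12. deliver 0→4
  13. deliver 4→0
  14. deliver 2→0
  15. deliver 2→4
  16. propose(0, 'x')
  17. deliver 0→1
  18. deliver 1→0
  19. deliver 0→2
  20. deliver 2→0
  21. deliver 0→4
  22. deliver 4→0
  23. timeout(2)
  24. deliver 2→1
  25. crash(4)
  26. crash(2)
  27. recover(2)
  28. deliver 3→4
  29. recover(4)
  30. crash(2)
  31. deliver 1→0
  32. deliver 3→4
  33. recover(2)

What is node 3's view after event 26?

[1] propose(0,'q') → ∅
[2] deliver 0→2 → N2(back v0 [q])
[3] deliver 2→0 → ∅
[4] deliver 3→4 → ∅
[5] propose(0,'x') → ∅
[6] deliver 0→2 → N2(back v0 [q,x])
[7] deliver 2→0 → ∅
[8] deliver 0→1 → N1(back v0 [q])
[9] deliver 1→0 → N0(prim v0 [x])
[10] deliver 0→3 → N3(back v0 [q])
[11] deliver 3→0 → ∅
[12] deliver 0→4 → N4(back v0 [q])
[13] deliver 4→0 → ∅
[14] deliver 2→0 → ∅
[15] deliver 2→4 → ∅
[16] propose(0,'x') → ∅
[17] deliver 0→1 → N1(back v0 [q,x])
[18] deliver 1→0 → ∅
[19] deliver 0→2 → N2(back v0 [q,x,x])
[20] deliver 2→0 → N0(prim v0 [x,x])
[21] deliver 0→4 → N4(back v0 [q,x])
[22] deliver 4→0 → ∅
[23] timeout(2) → N2(back v1 [q,x,x])
[24] deliver 2→1 → N1(prim v1 [q,x])
[25] crash(4) → N4(✗back v0 [q,x])
[26] crash(2) → N2(✗back v1 [q,x,x])

0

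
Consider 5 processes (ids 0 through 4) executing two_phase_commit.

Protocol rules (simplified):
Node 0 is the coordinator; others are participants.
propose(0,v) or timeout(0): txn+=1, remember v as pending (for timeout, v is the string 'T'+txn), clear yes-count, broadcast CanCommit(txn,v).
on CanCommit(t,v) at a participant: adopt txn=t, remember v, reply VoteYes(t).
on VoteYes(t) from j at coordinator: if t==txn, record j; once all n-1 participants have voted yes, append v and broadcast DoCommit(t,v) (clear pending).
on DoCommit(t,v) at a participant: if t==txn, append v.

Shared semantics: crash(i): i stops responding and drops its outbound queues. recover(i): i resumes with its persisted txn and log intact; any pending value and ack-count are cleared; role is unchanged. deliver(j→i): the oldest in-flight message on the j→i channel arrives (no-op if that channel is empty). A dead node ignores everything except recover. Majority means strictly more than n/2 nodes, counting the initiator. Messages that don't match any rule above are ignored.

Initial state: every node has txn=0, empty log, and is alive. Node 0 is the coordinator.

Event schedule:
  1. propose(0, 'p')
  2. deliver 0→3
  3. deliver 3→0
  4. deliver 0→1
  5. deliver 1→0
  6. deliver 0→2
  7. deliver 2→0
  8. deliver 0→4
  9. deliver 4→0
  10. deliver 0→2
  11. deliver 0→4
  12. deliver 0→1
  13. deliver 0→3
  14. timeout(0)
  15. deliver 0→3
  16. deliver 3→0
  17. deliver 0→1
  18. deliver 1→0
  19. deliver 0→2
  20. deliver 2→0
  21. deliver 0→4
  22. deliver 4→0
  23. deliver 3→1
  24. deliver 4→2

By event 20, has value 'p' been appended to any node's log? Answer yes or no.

yes

1. propose(0,'p'):  <0:coor t1 ->
2. deliver 0→3:  <3:part t1 ->
3. deliver 3→0:  nop
4. deliver 0→1:  <1:part t1 ->
5. deliver 1→0:  nop
6. deliver 0→2:  <2:part t1 ->
7. deliver 2→0:  nop
8. deliver 0→4:  <4:part t1 ->
9. deliver 4→0:  <0:coor t1 p>
10. deliver 0→2:  <2:part t1 p>
11. deliver 0→4:  <4:part t1 p>
12. deliver 0→1:  <1:part t1 p>
13. deliver 0→3:  <3:part t1 p>
14. timeout(0):  <0:coor t2 p>
15. deliver 0→3:  <3:part t2 p>
16. deliver 3→0:  nop
17. deliver 0→1:  <1:part t2 p>
18. deliver 1→0:  nop
19. deliver 0→2:  <2:part t2 p>
20. deliver 2→0:  nop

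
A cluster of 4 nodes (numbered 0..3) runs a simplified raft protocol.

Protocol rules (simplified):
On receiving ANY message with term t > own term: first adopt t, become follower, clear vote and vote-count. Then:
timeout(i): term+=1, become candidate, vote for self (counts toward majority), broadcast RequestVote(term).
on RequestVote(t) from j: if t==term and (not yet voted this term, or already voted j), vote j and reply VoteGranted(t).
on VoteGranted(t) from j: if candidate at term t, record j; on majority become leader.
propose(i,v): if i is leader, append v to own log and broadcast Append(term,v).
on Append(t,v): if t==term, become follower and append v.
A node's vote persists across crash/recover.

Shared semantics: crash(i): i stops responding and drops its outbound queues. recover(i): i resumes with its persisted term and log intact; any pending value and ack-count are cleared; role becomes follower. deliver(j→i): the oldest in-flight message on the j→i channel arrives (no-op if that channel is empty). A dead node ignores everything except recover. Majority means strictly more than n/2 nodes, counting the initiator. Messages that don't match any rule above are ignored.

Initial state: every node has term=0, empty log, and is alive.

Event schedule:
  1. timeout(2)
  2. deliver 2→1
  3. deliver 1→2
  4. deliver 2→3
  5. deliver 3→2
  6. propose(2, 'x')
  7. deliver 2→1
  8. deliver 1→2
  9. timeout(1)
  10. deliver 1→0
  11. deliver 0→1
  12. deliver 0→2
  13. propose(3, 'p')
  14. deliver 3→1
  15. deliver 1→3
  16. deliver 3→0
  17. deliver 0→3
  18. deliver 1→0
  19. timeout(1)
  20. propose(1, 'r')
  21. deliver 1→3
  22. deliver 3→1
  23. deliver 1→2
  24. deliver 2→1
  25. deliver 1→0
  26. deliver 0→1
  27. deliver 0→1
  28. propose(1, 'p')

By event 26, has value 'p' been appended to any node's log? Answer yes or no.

no

e1 timeout(2): 2[cand,t=1,-]
e2 deliver 2→1: 1[foll,t=1,-]
e3 deliver 1→2: ·
e4 deliver 2→3: 3[foll,t=1,-]
e5 deliver 3→2: 2[lead,t=1,-]
e6 propose(2,'x'): 2[lead,t=1,x]
e7 deliver 2→1: 1[foll,t=1,x]
e8 deliver 1→2: ·
e9 timeout(1): 1[cand,t=2,x]
e10 deliver 1→0: 0[foll,t=2,-]
e11 deliver 0→1: ·
e12 deliver 0→2: ·
e13 propose(3,'p'): ·
e14 deliver 3→1: ·
e15 deliver 1→3: 3[foll,t=2,-]
e16 deliver 3→0: ·
e17 deliver 0→3: ·
e18 deliver 1→0: ·
e19 timeout(1): 1[cand,t=3,x]
e20 propose(1,'r'): ·
e21 deliver 1→3: 3[foll,t=3,-]
e22 deliver 3→1: ·
e23 deliver 1→2: 2[foll,t=2,x]
e24 deliver 2→1: ·
e25 deliver 1→0: 0[foll,t=3,-]
e26 deliver 0→1: ·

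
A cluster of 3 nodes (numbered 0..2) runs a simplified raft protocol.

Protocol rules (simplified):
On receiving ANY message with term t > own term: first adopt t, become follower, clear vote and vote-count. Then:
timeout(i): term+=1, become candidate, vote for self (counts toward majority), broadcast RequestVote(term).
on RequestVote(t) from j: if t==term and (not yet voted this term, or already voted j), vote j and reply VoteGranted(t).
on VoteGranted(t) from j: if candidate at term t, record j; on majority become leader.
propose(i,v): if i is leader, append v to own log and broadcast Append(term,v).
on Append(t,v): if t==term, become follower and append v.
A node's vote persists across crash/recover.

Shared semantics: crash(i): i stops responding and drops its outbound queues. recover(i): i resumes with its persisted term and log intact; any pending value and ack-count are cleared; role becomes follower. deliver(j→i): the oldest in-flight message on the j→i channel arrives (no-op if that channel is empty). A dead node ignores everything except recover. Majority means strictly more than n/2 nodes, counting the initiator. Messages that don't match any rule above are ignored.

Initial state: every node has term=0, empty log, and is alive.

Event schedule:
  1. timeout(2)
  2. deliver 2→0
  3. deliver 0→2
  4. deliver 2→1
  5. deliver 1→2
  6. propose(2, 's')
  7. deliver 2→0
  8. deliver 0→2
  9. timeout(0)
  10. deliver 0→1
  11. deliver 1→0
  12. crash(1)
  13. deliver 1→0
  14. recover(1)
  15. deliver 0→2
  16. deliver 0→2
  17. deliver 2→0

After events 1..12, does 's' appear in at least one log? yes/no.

yes

e1 timeout(2): 2[cand,t=1,-]
e2 deliver 2→0: 0[foll,t=1,-]
e3 deliver 0→2: 2[lead,t=1,-]
e4 deliver 2→1: 1[foll,t=1,-]
e5 deliver 1→2: ·
e6 propose(2,'s'): 2[lead,t=1,s]
e7 deliver 2→0: 0[foll,t=1,s]
e8 deliver 0→2: ·
e9 timeout(0): 0[cand,t=2,s]
e10 deliver 0→1: 1[foll,t=2,-]
e11 deliver 1→0: 0[lead,t=2,s]
e12 crash(1): 1[✗foll,t=2,-]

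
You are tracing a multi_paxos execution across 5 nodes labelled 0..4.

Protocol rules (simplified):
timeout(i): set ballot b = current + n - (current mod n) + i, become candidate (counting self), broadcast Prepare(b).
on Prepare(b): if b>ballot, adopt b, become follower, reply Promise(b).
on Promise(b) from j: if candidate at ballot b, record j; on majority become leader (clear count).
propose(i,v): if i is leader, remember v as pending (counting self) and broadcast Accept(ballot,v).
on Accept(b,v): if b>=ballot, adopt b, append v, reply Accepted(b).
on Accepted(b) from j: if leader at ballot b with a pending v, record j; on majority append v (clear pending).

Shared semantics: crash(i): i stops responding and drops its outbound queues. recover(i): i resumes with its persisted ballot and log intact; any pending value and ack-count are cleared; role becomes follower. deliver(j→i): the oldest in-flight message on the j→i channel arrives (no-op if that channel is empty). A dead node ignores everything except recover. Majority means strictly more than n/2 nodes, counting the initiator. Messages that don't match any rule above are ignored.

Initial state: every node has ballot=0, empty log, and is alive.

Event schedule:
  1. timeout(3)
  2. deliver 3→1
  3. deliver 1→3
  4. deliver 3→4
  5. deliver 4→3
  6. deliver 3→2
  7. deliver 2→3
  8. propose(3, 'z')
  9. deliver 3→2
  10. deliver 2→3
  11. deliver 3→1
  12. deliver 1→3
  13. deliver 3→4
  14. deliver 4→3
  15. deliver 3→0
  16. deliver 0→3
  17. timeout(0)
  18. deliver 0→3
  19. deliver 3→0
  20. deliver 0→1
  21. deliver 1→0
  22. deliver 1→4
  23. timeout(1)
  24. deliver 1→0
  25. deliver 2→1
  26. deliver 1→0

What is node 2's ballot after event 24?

e1 timeout(3): 3[cand,b=8,-]
e2 deliver 3→1: 1[foll,b=8,-]
e3 deliver 1→3: ·
e4 deliver 3→4: 4[foll,b=8,-]
e5 deliver 4→3: 3[lead,b=8,-]
e6 deliver 3→2: 2[foll,b=8,-]
e7 deliver 2→3: ·
e8 propose(3,'z'): ·
e9 deliver 3→2: 2[foll,b=8,z]
e10 deliver 2→3: ·
e11 deliver 3→1: 1[foll,b=8,z]
e12 deliver 1→3: 3[lead,b=8,z]
e13 deliver 3→4: 4[foll,b=8,z]
e14 deliver 4→3: ·
e15 deliver 3→0: 0[foll,b=8,-]
e16 deliver 0→3: ·
e17 timeout(0): 0[cand,b=10,-]
e18 deliver 0→3: 3[foll,b=10,z]
e19 deliver 3→0: ·
e20 deliver 0→1: 1[foll,b=10,z]
e21 deliver 1→0: ·
e22 deliver 1→4: ·
e23 timeout(1): 1[cand,b=16,z]
e24 deliver 1→0: 0[foll,b=16,-]

8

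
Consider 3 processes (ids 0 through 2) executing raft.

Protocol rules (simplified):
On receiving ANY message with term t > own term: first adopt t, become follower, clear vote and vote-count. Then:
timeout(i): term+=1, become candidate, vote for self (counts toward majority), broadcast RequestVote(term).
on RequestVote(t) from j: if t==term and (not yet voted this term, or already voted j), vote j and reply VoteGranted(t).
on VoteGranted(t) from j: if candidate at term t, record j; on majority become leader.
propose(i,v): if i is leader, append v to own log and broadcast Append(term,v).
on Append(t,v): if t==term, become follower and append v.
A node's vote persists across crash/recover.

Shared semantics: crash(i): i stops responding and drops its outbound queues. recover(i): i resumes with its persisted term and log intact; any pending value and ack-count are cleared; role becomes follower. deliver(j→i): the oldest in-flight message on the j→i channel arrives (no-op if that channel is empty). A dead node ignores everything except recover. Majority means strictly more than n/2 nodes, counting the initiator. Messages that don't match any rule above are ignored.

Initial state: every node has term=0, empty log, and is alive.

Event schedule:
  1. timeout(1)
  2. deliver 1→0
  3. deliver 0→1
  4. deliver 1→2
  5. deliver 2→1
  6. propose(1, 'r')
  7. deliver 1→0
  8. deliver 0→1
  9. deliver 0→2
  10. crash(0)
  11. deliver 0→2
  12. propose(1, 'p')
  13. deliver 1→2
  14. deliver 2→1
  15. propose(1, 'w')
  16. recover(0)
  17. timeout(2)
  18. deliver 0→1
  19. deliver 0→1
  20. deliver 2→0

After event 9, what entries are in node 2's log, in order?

step 1 timeout(1): 1={cand,t=1,log=-}
step 2 deliver 1→0: 0={foll,t=1,log=-}
step 3 deliver 0→1: 1={lead,t=1,log=-}
step 4 deliver 1→2: 2={foll,t=1,log=-}
step 5 deliver 2→1: —
step 6 propose(1,'r'): 1={lead,t=1,log=r}
step 7 deliver 1→0: 0={foll,t=1,log=r}
step 8 deliver 0→1: —
step 9 deliver 0→2: —

empty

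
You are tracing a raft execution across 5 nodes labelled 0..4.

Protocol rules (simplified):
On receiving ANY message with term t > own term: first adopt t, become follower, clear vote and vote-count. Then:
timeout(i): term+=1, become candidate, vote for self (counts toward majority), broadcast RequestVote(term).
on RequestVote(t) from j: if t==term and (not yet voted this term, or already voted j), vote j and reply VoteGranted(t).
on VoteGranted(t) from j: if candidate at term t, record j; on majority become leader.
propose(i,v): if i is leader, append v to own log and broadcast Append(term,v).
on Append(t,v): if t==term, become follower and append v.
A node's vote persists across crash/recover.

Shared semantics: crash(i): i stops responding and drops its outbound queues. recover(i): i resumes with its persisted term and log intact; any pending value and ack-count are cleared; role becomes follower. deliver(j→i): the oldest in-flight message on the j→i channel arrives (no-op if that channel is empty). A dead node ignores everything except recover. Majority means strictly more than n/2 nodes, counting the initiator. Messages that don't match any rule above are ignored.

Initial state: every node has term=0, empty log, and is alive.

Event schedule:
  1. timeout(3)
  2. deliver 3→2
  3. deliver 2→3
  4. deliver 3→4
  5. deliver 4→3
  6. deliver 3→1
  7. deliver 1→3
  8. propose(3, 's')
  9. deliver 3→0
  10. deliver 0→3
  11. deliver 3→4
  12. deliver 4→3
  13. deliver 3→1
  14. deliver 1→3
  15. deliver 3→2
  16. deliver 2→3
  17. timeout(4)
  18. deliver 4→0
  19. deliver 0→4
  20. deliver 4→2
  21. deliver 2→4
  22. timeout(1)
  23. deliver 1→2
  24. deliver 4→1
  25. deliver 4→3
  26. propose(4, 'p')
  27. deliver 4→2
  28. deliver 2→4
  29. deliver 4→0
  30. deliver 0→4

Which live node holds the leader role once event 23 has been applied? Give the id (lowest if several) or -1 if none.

1. timeout(3):  <3:cand t1 ->
2. deliver 3→2:  <2:foll t1 ->
3. deliver 2→3:  nop
4. deliver 3→4:  <4:foll t1 ->
5. deliver 4→3:  <3:lead t1 ->
6. deliver 3→1:  <1:foll t1 ->
7. deliver 1→3:  nop
8. propose(3,'s'):  <3:lead t1 s>
9. deliver 3→0:  <0:foll t1 ->
10. deliver 0→3:  nop
11. deliver 3→4:  <4:foll t1 s>
12. deliver 4→3:  nop
13. deliver 3→1:  <1:foll t1 s>
14. deliver 1→3:  nop
15. deliver 3→2:  <2:foll t1 s>
16. deliver 2→3:  nop
17. timeout(4):  <4:cand t2 s>
18. deliver 4→0:  <0:foll t2 ->
19. deliver 0→4:  nop
20. deliver 4→2:  <2:foll t2 s>
21. deliver 2→4:  <4:lead t2 s>
22. timeout(1):  <1:cand t2 s>
23. deliver 1→2:  nop

3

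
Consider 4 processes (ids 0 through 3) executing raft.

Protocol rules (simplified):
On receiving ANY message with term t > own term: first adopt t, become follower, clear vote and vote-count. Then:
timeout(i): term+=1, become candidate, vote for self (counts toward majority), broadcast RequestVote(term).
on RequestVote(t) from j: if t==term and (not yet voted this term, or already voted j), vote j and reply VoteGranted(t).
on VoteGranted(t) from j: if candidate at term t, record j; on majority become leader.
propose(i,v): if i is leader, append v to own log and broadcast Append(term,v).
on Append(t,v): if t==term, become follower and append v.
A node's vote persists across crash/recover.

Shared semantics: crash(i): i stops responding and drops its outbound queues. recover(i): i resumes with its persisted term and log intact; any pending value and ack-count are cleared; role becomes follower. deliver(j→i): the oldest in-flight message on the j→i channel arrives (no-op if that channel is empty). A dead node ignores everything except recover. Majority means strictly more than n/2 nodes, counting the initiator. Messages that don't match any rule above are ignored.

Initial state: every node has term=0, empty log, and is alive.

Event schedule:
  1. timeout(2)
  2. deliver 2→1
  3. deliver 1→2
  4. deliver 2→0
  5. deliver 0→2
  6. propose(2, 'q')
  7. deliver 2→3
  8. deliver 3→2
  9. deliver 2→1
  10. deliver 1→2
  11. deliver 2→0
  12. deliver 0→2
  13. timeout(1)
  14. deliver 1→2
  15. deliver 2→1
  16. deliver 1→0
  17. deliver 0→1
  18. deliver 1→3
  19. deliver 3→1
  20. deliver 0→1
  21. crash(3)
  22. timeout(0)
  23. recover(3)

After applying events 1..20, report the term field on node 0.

2

step 1 timeout(2): 2={cand,t=1,log=-}
step 2 deliver 2→1: 1={foll,t=1,log=-}
step 3 deliver 1→2: —
step 4 deliver 2→0: 0={foll,t=1,log=-}
step 5 deliver 0→2: 2={lead,t=1,log=-}
step 6 propose(2,'q'): 2={lead,t=1,log=q}
step 7 deliver 2→3: 3={foll,t=1,log=-}
step 8 deliver 3→2: —
step 9 deliver 2→1: 1={foll,t=1,log=q}
step 10 deliver 1→2: —
step 11 deliver 2→0: 0={foll,t=1,log=q}
step 12 deliver 0→2: —
step 13 timeout(1): 1={cand,t=2,log=q}
step 14 deliver 1→2: 2={foll,t=2,log=q}
step 15 deliver 2→1: —
step 16 deliver 1→0: 0={foll,t=2,log=q}
step 17 deliver 0→1: 1={lead,t=2,log=q}
step 18 deliver 1→3: 3={foll,t=2,log=-}
step 19 deliver 3→1: —
step 20 deliver 0→1: —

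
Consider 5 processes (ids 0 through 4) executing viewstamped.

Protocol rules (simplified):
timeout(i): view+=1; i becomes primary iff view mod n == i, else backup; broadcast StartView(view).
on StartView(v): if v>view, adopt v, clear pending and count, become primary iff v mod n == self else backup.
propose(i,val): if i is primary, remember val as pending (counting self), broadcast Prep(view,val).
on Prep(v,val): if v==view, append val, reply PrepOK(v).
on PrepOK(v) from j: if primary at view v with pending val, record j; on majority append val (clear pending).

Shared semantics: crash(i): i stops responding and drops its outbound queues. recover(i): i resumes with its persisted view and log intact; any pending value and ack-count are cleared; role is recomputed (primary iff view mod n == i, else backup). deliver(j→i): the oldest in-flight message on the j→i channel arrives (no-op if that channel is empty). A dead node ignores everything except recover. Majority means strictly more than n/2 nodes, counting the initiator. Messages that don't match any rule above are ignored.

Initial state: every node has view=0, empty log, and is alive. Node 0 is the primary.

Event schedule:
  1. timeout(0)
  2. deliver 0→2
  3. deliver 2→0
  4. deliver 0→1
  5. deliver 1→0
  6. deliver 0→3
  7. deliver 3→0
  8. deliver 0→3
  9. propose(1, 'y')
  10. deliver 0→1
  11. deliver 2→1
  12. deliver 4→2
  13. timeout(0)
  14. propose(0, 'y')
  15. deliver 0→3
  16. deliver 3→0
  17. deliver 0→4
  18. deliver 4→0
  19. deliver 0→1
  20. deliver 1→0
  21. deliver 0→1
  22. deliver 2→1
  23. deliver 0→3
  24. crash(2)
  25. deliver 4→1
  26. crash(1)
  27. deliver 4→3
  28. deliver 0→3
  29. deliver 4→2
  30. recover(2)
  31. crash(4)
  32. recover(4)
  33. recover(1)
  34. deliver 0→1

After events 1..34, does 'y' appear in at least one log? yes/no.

[1] timeout(0) → N0(back v1 [-])
[2] deliver 0→2 → N2(back v1 [-])
[3] deliver 2→0 → ∅
[4] deliver 0→1 → N1(prim v1 [-])
[5] deliver 1→0 → ∅
[6] deliver 0→3 → N3(back v1 [-])
[7] deliver 3→0 → ∅
[8] deliver 0→3 → ∅
[9] propose(1,'y') → ∅
[10] deliver 0→1 → ∅
[11] deliver 2→1 → ∅
[12] deliver 4→2 → ∅
[13] timeout(0) → N0(back v2 [-])
[14] propose(0,'y') → ∅
[15] deliver 0→3 → N3(back v2 [-])
[16] deliver 3→0 → ∅
[17] deliver 0→4 → N4(back v1 [-])
[18] deliver 4→0 → ∅
[19] deliver 0→1 → N1(back v2 [-])
[20] deliver 1→0 → ∅
[21] deliver 0→1 → ∅
[22] deliver 2→1 → ∅
[23] deliver 0→3 → ∅
[24] crash(2) → N2(✗back v1 [-])
[25] deliver 4→1 → ∅
[26] crash(1) → N1(✗back v2 [-])
[27] deliver 4→3 → ∅
[28] deliver 0→3 → ∅
[29] deliver 4→2 → ∅
[30] recover(2) → N2(back v1 [-])
[31] crash(4) → N4(✗back v1 [-])
[32] recover(4) → N4(back v1 [-])
[33] recover(1) → N1(back v2 [-])
[34] deliver 0→1 → ∅

no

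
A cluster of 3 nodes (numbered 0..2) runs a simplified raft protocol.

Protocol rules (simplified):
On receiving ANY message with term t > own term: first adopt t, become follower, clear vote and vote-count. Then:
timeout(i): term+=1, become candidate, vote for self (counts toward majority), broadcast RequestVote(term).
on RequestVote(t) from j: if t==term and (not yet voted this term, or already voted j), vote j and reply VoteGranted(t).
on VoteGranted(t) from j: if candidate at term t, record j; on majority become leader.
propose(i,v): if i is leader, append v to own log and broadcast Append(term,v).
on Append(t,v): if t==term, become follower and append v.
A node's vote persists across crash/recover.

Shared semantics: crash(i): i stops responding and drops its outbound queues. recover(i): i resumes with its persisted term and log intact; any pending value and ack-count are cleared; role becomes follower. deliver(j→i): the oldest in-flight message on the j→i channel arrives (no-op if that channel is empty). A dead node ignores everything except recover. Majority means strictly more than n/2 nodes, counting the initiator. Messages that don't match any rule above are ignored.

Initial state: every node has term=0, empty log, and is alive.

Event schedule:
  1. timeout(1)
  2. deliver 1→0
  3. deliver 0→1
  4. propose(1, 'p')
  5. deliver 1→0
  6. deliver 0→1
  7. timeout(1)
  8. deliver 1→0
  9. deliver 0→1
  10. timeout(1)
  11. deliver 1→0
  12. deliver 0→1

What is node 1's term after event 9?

[1] timeout(1) → N1(cand t1 [-])
[2] deliver 1→0 → N0(foll t1 [-])
[3] deliver 0→1 → N1(lead t1 [-])
[4] propose(1,'p') → N1(lead t1 [p])
[5] deliver 1→0 → N0(foll t1 [p])
[6] deliver 0→1 → ∅
[7] timeout(1) → N1(cand t2 [p])
[8] deliver 1→0 → N0(foll t2 [p])
[9] deliver 0→1 → N1(lead t2 [p])

2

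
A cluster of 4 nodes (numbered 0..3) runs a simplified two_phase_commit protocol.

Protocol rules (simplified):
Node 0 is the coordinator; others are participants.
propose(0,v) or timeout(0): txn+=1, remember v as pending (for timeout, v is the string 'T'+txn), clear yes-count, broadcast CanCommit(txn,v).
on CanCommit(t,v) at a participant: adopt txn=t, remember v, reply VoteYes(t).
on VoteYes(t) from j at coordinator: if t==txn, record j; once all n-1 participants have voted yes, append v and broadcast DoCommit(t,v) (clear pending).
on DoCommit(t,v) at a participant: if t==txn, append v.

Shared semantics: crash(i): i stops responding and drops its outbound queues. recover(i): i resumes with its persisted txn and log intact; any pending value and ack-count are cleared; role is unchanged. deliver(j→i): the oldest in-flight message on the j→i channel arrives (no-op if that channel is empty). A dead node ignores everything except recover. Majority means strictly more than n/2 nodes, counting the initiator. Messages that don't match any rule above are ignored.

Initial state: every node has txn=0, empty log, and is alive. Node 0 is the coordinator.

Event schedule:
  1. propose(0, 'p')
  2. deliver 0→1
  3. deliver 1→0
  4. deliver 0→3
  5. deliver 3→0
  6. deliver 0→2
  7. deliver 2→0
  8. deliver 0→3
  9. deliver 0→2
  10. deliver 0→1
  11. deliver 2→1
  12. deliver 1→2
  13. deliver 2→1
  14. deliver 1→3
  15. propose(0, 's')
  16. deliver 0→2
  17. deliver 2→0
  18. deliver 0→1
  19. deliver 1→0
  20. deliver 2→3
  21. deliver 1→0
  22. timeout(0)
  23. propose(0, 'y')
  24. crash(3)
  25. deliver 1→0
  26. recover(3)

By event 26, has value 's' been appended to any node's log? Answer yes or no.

after 1 — propose(0,'p'): n0:coor/t1/[-]
after 2 — deliver 0→1: n1:part/t1/[-]
after 3 — deliver 1→0: ·
after 4 — deliver 0→3: n3:part/t1/[-]
after 5 — deliver 3→0: ·
after 6 — deliver 0→2: n2:part/t1/[-]
after 7 — deliver 2→0: n0:coor/t1/[p]
after 8 — deliver 0→3: n3:part/t1/[p]
after 9 — deliver 0→2: n2:part/t1/[p]
after 10 — deliver 0→1: n1:part/t1/[p]
after 11 — deliver 2→1: ·
after 12 — deliver 1→2: ·
after 13 — deliver 2→1: ·
after 14 — deliver 1→3: ·
after 15 — propose(0,'s'): n0:coor/t2/[p]
after 16 — deliver 0→2: n2:part/t2/[p]
after 17 — deliver 2→0: ·
after 18 — deliver 0→1: n1:part/t2/[p]
after 19 — deliver 1→0: ·
after 20 — deliver 2→3: ·
after 21 — deliver 1→0: ·
after 22 — timeout(0): n0:coor/t3/[p]
after 23 — propose(0,'y'): n0:coor/t4/[p]
after 24 — crash(3): n3:✗part/t1/[p]
after 25 — deliver 1→0: ·
after 26 — recover(3): n3:part/t1/[p]

no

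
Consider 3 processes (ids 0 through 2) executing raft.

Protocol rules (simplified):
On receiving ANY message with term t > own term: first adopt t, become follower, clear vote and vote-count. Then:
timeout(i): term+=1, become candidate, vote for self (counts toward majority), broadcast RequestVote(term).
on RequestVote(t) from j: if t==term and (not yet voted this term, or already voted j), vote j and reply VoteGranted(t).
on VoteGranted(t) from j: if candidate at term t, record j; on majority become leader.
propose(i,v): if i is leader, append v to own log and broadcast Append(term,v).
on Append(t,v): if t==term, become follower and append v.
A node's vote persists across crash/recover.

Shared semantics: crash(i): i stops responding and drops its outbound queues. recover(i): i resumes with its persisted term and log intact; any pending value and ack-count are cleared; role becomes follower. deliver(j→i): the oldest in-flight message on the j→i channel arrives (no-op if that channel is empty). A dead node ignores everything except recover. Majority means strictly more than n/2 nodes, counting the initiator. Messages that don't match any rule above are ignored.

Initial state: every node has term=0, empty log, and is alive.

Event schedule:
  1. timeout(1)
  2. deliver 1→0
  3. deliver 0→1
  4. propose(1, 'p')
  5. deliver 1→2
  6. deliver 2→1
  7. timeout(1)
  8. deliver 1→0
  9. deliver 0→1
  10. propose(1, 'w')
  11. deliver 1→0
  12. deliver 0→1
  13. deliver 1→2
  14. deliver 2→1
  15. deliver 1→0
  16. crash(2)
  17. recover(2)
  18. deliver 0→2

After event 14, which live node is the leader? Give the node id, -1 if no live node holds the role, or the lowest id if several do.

1

after 1 — timeout(1): n1:cand/t1/[-]
after 2 — deliver 1→0: n0:foll/t1/[-]
after 3 — deliver 0→1: n1:lead/t1/[-]
after 4 — propose(1,'p'): n1:lead/t1/[p]
after 5 — deliver 1→2: n2:foll/t1/[-]
after 6 — deliver 2→1: ·
after 7 — timeout(1): n1:cand/t2/[p]
after 8 — deliver 1→0: n0:foll/t1/[p]
after 9 — deliver 0→1: ·
after 10 — propose(1,'w'): ·
after 11 — deliver 1→0: n0:foll/t2/[p]
after 12 — deliver 0→1: n1:lead/t2/[p]
after 13 — deliver 1→2: n2:foll/t1/[p]
after 14 — deliver 2→1: ·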